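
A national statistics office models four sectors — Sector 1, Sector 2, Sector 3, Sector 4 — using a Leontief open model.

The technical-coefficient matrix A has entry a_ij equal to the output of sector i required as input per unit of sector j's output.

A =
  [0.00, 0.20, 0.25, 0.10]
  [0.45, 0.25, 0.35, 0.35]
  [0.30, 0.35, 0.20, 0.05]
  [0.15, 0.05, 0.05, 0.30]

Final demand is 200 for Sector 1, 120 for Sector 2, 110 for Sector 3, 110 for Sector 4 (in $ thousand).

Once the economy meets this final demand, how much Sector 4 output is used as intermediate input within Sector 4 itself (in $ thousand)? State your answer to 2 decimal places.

I − A =
  [   1.00    -0.20    -0.25    -0.10]
  [  -0.45     0.75    -0.35    -0.35]
  [  -0.30    -0.35     0.80    -0.05]
  [  -0.15    -0.05    -0.05     0.70]
Compute the cofactors C_ij = (−1)^(i+j)·(3×3 minor ij) of I−A; the adjugate is their transpose:
adj(I−A) = Cᵀ =
  [ 0.311375   0.179125   0.184875   0.147250]
  [ 0.374250   0.489625   0.351375   0.323375]
  [ 0.287625   0.287250   0.420500   0.214750]
  [ 0.114000   0.093875   0.094750   0.288875]
det(I−A) = Σ_j (I−A)_1j·C_1j = (1.00)(0.311375) + (-0.20)(0.374250) + (-0.25)(0.287625) + (-0.10)(0.114000) = 0.15321875
(I − A)⁻¹ = adj(I−A) / det(I−A) ≈
  [   2.0322     1.1691     1.2066     0.9610]
  [   2.4426     3.1956     2.2933     2.1105]
  [   1.8772     1.8748     2.7444     1.4016]
  [   0.7440     0.6127     0.6184     1.8854]
First solve x = (I − A)⁻¹ d = adj(I−A)·d / det(I−A); in particular x_4 = (0.114000·200 + 0.093875·120 + 0.094750·110 + 0.288875·110) / 0.15321875 = 76.26375 / 0.15321875 ≈ 497.7442.
Intermediate flow from 4 to 4: z_44 = a_44 · x_4 = 0.30 × 76.26375 / 0.15321875 = 22.879125 / 0.15321875 ≈ 149.32.

z_44 = 149.32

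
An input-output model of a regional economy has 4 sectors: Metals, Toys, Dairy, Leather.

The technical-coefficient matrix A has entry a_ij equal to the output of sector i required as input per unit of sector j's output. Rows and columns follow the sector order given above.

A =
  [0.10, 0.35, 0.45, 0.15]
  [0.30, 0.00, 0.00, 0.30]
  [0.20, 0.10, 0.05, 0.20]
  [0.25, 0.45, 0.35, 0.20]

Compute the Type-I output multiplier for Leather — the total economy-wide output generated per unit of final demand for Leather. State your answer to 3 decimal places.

m_4 = 7.129

I − A =
  [   0.90    -0.35    -0.45    -0.15]
  [  -0.30     1.00     0.00    -0.30]
  [  -0.20    -0.10     0.95    -0.20]
  [  -0.25    -0.45    -0.35     0.80]
Compute the cofactors C_ij = (−1)^(i+j)·(3×3 minor ij) of I−A; the adjugate is their transpose:
adj(I−A) = Cᵀ =
  [ 0.551250   0.387375   0.388500   0.345750]
  [ 0.299250   0.480375   0.252000   0.299250]
  [ 0.241500   0.236250   0.430500   0.241500]
  [ 0.446250   0.494625   0.451500   0.651750]
det(I−A) = Σ_j (I−A)_1j·C_1j = (0.90)(0.551250) + (-0.35)(0.299250) + (-0.45)(0.241500) + (-0.15)(0.446250) = 0.215775
(I − A)⁻¹ = adj(I−A) / det(I−A) ≈
  [   2.5547     1.7953     1.8005     1.6024]
  [   1.3869     2.2263     1.1679     1.3869]
  [   1.1192     1.0949     1.9951     1.1192]
  [   2.0681     2.2923     2.0925     3.0205]
The output multiplier for sector j is the column-j sum of the Leontief inverse (I − A)⁻¹ = adj(I−A) / det(I−A).
Column 4 of adj(I−A): (0.345750, 0.299250, 0.241500, 0.651750); det(I−A) = 0.215775.
m_4 = (0.345750 + 0.299250 + 0.241500 + 0.651750) / 0.215775 = 1.53825 / 0.215775 ≈ 7.129.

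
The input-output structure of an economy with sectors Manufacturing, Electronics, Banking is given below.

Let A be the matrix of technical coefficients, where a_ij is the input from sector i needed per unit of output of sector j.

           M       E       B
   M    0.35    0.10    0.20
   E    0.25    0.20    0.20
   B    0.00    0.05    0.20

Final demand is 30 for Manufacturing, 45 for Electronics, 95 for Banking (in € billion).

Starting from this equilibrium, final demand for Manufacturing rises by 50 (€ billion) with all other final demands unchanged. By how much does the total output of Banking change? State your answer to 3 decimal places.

Δx_B = 1.615

I − A =
  [   0.65    -0.10    -0.20]
  [  -0.25     0.80    -0.20]
  [   0.00    -0.05     0.80]
Cofactors of I−A, C_ij = (−1)^(i+j)·(minor ij) (rows/columns in the sector order above):
  C_11 = (0.80)(0.80) − (-0.20)(-0.05) = 0.6300
  C_12 = −[(-0.25)(0.80) − (-0.20)(0.00)] = 0.2000
  C_13 = (-0.25)(-0.05) − (0.80)(0.00) = 0.0125
  C_21 = −[(-0.10)(0.80) − (-0.20)(-0.05)] = 0.0900
  C_22 = (0.65)(0.80) − (-0.20)(0.00) = 0.5200
  C_23 = −[(0.65)(-0.05) − (-0.10)(0.00)] = 0.0325
  C_31 = (-0.10)(-0.20) − (-0.20)(0.80) = 0.1800
  C_32 = −[(0.65)(-0.20) − (-0.20)(-0.25)] = 0.1800
  C_33 = (0.65)(0.80) − (-0.10)(-0.25) = 0.4950
det(I−A) = Σ_j (I−A)_1j·C_1j = (0.65)(0.6300) + (-0.10)(0.2000) + (-0.20)(0.0125) = 0.3870
adj(I−A) = Cᵀ =
  [ 0.6300   0.0900   0.1800]
  [ 0.2000   0.5200   0.1800]
  [ 0.0125   0.0325   0.4950]
(I − A)⁻¹ = adj(I−A) / det(I−A) ≈
  [   1.6279     0.2326     0.4651]
  [   0.5168     1.3437     0.4651]
  [   0.0323     0.0840     1.2791]
Δx = (I − A)⁻¹ Δd with Δd having +50 in the Manufacturing component and 0 elsewhere.
So Δx_B = L_BM · (+50), where L_BM = adj(I−A)_BM / det(I−A) = 0.0125 / 0.3870.
Δx_B = 0.0125 × (+50) / 0.3870 = 0.625 / 0.3870 ≈ 1.615.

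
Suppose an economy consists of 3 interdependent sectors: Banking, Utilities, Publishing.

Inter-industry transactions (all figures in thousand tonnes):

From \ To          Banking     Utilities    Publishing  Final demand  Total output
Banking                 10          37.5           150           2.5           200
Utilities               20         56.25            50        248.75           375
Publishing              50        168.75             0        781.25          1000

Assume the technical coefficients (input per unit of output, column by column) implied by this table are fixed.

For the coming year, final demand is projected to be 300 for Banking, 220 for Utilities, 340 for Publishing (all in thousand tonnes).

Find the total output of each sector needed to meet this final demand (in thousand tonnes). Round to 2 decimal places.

x_1 = 448.42, x_2 = 347.37, x_3 = 608.42

Technical coefficients a_ij = z_ij / X_j:
  a_11 = 10/200 = 0.05, a_21 = 20/200 = 0.10, a_31 = 50/200 = 0.25
  a_12 = 37.5/375 = 0.10, a_22 = 56.25/375 = 0.15, a_32 = 168.75/375 = 0.45
  a_13 = 150/1000 = 0.15, a_23 = 50/1000 = 0.05, a_33 = 0/1000 = 0.00
I − A =
  [   0.95    -0.10    -0.15]
  [  -0.10     0.85    -0.05]
  [  -0.25    -0.45     1.00]
Cofactors of I−A, C_ij = (−1)^(i+j)·(minor ij) (rows/columns in the sector order above):
  C_11 = (0.85)(1.00) − (-0.05)(-0.45) = 0.8275
  C_12 = −[(-0.10)(1.00) − (-0.05)(-0.25)] = 0.1125
  C_13 = (-0.10)(-0.45) − (0.85)(-0.25) = 0.2575
  C_21 = −[(-0.10)(1.00) − (-0.15)(-0.45)] = 0.1675
  C_22 = (0.95)(1.00) − (-0.15)(-0.25) = 0.9125
  C_23 = −[(0.95)(-0.45) − (-0.10)(-0.25)] = 0.4525
  C_31 = (-0.10)(-0.05) − (-0.15)(0.85) = 0.1325
  C_32 = −[(0.95)(-0.05) − (-0.15)(-0.10)] = 0.0625
  C_33 = (0.95)(0.85) − (-0.10)(-0.10) = 0.7975
det(I−A) = Σ_j (I−A)_1j·C_1j = (0.95)(0.8275) + (-0.10)(0.1125) + (-0.15)(0.2575) = 0.73625
adj(I−A) = Cᵀ =
  [ 0.8275   0.1675   0.1325]
  [ 0.1125   0.9125   0.0625]
  [ 0.2575   0.4525   0.7975]
(I − A)⁻¹ = adj(I−A) / det(I−A) ≈
  [   1.1239     0.2275     0.1800]
  [   0.1528     1.2394     0.0849]
  [   0.3497     0.6146     1.0832]
x = (I − A)⁻¹ d = adj(I−A)·d / det(I−A), with det(I−A) = 0.73625:
  x_1 = (0.8275·300 + 0.1675·220 + 0.1325·340) / 0.73625 = 330.15 / 0.73625 ≈ 448.42
  x_2 = (0.1125·300 + 0.9125·220 + 0.0625·340) / 0.73625 = 255.75 / 0.73625 ≈ 347.37
  x_3 = (0.2575·300 + 0.4525·220 + 0.7975·340) / 0.73625 = 447.95 / 0.73625 ≈ 608.42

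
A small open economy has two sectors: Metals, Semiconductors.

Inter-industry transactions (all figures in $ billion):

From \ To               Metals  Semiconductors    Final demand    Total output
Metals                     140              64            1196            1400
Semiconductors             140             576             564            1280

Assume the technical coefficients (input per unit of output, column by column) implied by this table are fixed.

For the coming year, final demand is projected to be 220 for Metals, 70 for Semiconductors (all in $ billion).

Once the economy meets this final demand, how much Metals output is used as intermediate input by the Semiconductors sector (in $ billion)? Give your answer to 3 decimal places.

Technical coefficients a_ij = z_ij / X_j:
  a_11 = 140/1400 = 0.10, a_21 = 140/1400 = 0.10
  a_12 = 64/1280 = 0.05, a_22 = 576/1280 = 0.45
I − A =
  [   0.90    -0.05]
  [  -0.10     0.55]
det(I−A) = (0.90)(0.55) − (-0.05)(-0.10) = 0.4900
adj(I−A) = [[0.55, 0.05], [0.10, 0.90]]
(I − A)⁻¹ = adj(I−A) / det(I−A) ≈
  [   1.1224     0.1020]
  [   0.2041     1.8367]
First solve x = (I − A)⁻¹ d = adj(I−A)·d / det(I−A); in particular x_2 = (0.10·220 + 0.90·70) / 0.4900 = 85.00 / 0.4900 ≈ 173.46939.
Intermediate flow from 1 to 2: z_12 = a_12 · x_2 = 0.05 × 85.00 / 0.4900 = 4.25 / 0.4900 ≈ 8.673.

z_12 = 8.673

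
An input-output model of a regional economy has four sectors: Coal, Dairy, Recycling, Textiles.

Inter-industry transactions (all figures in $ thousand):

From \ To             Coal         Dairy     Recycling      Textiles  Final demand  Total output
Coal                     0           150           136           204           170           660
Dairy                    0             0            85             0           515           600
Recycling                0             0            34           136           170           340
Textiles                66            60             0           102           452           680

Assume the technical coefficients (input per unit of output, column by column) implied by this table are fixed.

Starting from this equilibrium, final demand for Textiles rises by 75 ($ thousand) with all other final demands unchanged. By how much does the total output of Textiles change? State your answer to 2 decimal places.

Technical coefficients a_ij = z_ij / X_j:
  a_CC = 0/660 = 0.00, a_DC = 0/660 = 0.00, a_RC = 0/660 = 0.00, a_TC = 66/660 = 0.10
  a_CD = 150/600 = 0.25, a_DD = 0/600 = 0.00, a_RD = 0/600 = 0.00, a_TD = 60/600 = 0.10
  a_CR = 136/340 = 0.40, a_DR = 85/340 = 0.25, a_RR = 34/340 = 0.10, a_TR = 0/340 = 0.00
  a_CT = 204/680 = 0.30, a_DT = 0/680 = 0.00, a_RT = 136/680 = 0.20, a_TT = 102/680 = 0.15
I − A =
  [   1.00    -0.25    -0.40    -0.30]
  [   0.00     1.00    -0.25     0.00]
  [   0.00     0.00     0.90    -0.20]
  [  -0.10    -0.10     0.00     0.85]
Compute the cofactors C_ij = (−1)^(i+j)·(3×3 minor ij) of I−A; the adjugate is their transpose:
adj(I−A) = Cᵀ =
  [ 0.760000   0.226250   0.400625   0.362500]
  [ 0.005000   0.730000   0.205000   0.050000]
  [ 0.020000   0.025000   0.820000   0.200000]
  [ 0.090000   0.112500   0.071250   0.900000]
det(I−A) = Σ_j (I−A)_1j·C_1j = (1.00)(0.760000) + (-0.25)(0.005000) + (-0.40)(0.020000) + (-0.30)(0.090000) = 0.72375
(I − A)⁻¹ = adj(I−A) / det(I−A) ≈
  [   1.0501     0.3126     0.5535     0.5009]
  [   0.0069     1.0086     0.2832     0.0691]
  [   0.0276     0.0345     1.1330     0.2763]
  [   0.1244     0.1554     0.0984     1.2435]
Δx = (I − A)⁻¹ Δd with Δd having +75 in the Textiles component and 0 elsewhere.
So Δx_T = L_TT · (+75), where L_TT = adj(I−A)_TT / det(I−A) = 0.900000 / 0.72375.
Δx_T = 0.900000 × (+75) / 0.72375 = 67.50 / 0.72375 ≈ 93.26.

Δx_T = 93.26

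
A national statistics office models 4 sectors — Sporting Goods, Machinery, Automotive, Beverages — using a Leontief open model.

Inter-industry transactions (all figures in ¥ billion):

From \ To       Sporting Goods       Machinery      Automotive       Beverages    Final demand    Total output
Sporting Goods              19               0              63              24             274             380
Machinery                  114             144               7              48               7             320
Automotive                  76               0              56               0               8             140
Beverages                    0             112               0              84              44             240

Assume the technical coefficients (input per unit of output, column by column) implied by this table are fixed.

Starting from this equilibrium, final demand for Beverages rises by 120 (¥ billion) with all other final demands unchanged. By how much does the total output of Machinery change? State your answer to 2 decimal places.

Δx_M = 105.06

Technical coefficients a_ij = z_ij / X_j:
  a_SS = 19/380 = 0.05, a_MS = 114/380 = 0.30, a_AS = 76/380 = 0.20, a_BS = 0/380 = 0.00
  a_SM = 0/320 = 0.00, a_MM = 144/320 = 0.45, a_AM = 0/320 = 0.00, a_BM = 112/320 = 0.35
  a_SA = 63/140 = 0.45, a_MA = 7/140 = 0.05, a_AA = 56/140 = 0.40, a_BA = 0/140 = 0.00
  a_SB = 24/240 = 0.10, a_MB = 48/240 = 0.20, a_AB = 0/240 = 0.00, a_BB = 84/240 = 0.35
I − A =
  [   0.95     0.00    -0.45    -0.10]
  [  -0.30     0.55    -0.05    -0.20]
  [  -0.20     0.00     0.60     0.00]
  [   0.00    -0.35     0.00     0.65]
Compute the cofactors C_ij = (−1)^(i+j)·(3×3 minor ij) of I−A; the adjugate is their transpose:
adj(I−A) = Cᵀ =
  [ 0.172500   0.021000   0.131125   0.033000]
  [ 0.123500   0.312000   0.118625   0.115000]
  [ 0.057500   0.007000   0.262625   0.011000]
  [ 0.066500   0.168000   0.063875   0.264000]
det(I−A) = Σ_j (I−A)_1j·C_1j = (0.95)(0.172500) + (0.00)(0.123500) + (-0.45)(0.057500) + (-0.10)(0.066500) = 0.13135
(I − A)⁻¹ = adj(I−A) / det(I−A) ≈
  [   1.3133     0.1599     0.9983     0.2512]
  [   0.9402     2.3753     0.9031     0.8755]
  [   0.4378     0.0533     1.9994     0.0837]
  [   0.5063     1.2790     0.4863     2.0099]
Δx = (I − A)⁻¹ Δd with Δd having +120 in the Beverages component and 0 elsewhere.
So Δx_M = L_MB · (+120), where L_MB = adj(I−A)_MB / det(I−A) = 0.115000 / 0.13135.
Δx_M = 0.115000 × (+120) / 0.13135 = 13.80 / 0.13135 ≈ 105.06.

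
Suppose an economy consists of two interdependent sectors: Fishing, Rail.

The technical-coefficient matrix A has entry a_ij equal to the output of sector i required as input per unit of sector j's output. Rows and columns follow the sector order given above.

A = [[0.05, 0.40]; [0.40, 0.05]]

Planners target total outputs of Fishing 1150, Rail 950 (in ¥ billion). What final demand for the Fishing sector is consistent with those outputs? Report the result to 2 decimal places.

d_1 = 712.50

I − A =
  [   0.95    -0.40]
  [  -0.40     0.95]
d = (I − A) x:
  d_1 = (+0.95)·1150 + (-0.40)·950 = 712.50
  d_2 = (-0.40)·1150 + (+0.95)·950 = 442.50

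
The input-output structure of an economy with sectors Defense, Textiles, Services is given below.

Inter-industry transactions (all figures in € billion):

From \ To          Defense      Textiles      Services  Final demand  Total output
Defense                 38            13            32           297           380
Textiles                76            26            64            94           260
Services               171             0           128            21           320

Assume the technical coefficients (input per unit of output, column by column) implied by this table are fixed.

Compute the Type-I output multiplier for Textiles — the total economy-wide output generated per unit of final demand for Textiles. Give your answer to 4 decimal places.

Technical coefficients a_ij = z_ij / X_j:
  a_DD = 38/380 = 0.10, a_TD = 76/380 = 0.20, a_SD = 171/380 = 0.45
  a_DT = 13/260 = 0.05, a_TT = 26/260 = 0.10, a_ST = 0/260 = 0.00
  a_DS = 32/320 = 0.10, a_TS = 64/320 = 0.20, a_SS = 128/320 = 0.40
I − A =
  [   0.90    -0.05    -0.10]
  [  -0.20     0.90    -0.20]
  [  -0.45     0.00     0.60]
Cofactors of I−A, C_ij = (−1)^(i+j)·(minor ij) (rows/columns in the sector order above):
  C_11 = (0.90)(0.60) − (-0.20)(0.00) = 0.5400
  C_12 = −[(-0.20)(0.60) − (-0.20)(-0.45)] = 0.2100
  C_13 = (-0.20)(0.00) − (0.90)(-0.45) = 0.4050
  C_21 = −[(-0.05)(0.60) − (-0.10)(0.00)] = 0.0300
  C_22 = (0.90)(0.60) − (-0.10)(-0.45) = 0.4950
  C_23 = −[(0.90)(0.00) − (-0.05)(-0.45)] = 0.0225
  C_31 = (-0.05)(-0.20) − (-0.10)(0.90) = 0.1000
  C_32 = −[(0.90)(-0.20) − (-0.10)(-0.20)] = 0.2000
  C_33 = (0.90)(0.90) − (-0.05)(-0.20) = 0.8000
det(I−A) = Σ_j (I−A)_1j·C_1j = (0.90)(0.5400) + (-0.05)(0.2100) + (-0.10)(0.4050) = 0.4350
adj(I−A) = Cᵀ =
  [ 0.5400   0.0300   0.1000]
  [ 0.2100   0.4950   0.2000]
  [ 0.4050   0.0225   0.8000]
(I − A)⁻¹ = adj(I−A) / det(I−A) ≈
  [   1.24138     0.06897     0.22989]
  [   0.48276     1.13793     0.45977]
  [   0.93103     0.05172     1.83908]
The output multiplier for sector j is the column-j sum of the Leontief inverse (I − A)⁻¹ = adj(I−A) / det(I−A).
Column T of adj(I−A): (0.0300, 0.4950, 0.0225); det(I−A) = 0.4350.
m_T = (0.0300 + 0.4950 + 0.0225) / 0.4350 = 0.5475 / 0.4350 ≈ 1.2586.

m_T = 1.2586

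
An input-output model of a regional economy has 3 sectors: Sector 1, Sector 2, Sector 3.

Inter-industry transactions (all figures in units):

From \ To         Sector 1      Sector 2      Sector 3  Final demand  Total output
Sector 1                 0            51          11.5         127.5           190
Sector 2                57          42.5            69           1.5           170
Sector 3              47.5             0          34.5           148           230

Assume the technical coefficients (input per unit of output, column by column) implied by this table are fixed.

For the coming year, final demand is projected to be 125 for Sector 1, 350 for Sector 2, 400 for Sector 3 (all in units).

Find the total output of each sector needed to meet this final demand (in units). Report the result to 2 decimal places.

x_1 = 415.66, x_2 = 870.07, x_3 = 592.84

Technical coefficients a_ij = z_ij / X_j:
  a_11 = 0/190 = 0.00, a_21 = 57/190 = 0.30, a_31 = 47.5/190 = 0.25
  a_12 = 51/170 = 0.30, a_22 = 42.5/170 = 0.25, a_32 = 0/170 = 0.00
  a_13 = 11.5/230 = 0.05, a_23 = 69/230 = 0.30, a_33 = 34.5/230 = 0.15
I − A =
  [   1.00    -0.30    -0.05]
  [  -0.30     0.75    -0.30]
  [  -0.25     0.00     0.85]
Cofactors of I−A, C_ij = (−1)^(i+j)·(minor ij) (rows/columns in the sector order above):
  C_11 = (0.75)(0.85) − (-0.30)(0.00) = 0.6375
  C_12 = −[(-0.30)(0.85) − (-0.30)(-0.25)] = 0.3300
  C_13 = (-0.30)(0.00) − (0.75)(-0.25) = 0.1875
  C_21 = −[(-0.30)(0.85) − (-0.05)(0.00)] = 0.2550
  C_22 = (1.00)(0.85) − (-0.05)(-0.25) = 0.8375
  C_23 = −[(1.00)(0.00) − (-0.30)(-0.25)] = 0.0750
  C_31 = (-0.30)(-0.30) − (-0.05)(0.75) = 0.1275
  C_32 = −[(1.00)(-0.30) − (-0.05)(-0.30)] = 0.3150
  C_33 = (1.00)(0.75) − (-0.30)(-0.30) = 0.6600
det(I−A) = Σ_j (I−A)_1j·C_1j = (1.00)(0.6375) + (-0.30)(0.3300) + (-0.05)(0.1875) = 0.529125
adj(I−A) = Cᵀ =
  [ 0.6375   0.2550   0.1275]
  [ 0.3300   0.8375   0.3150]
  [ 0.1875   0.0750   0.6600]
(I − A)⁻¹ = adj(I−A) / det(I−A) ≈
  [   1.2048     0.4819     0.2410]
  [   0.6237     1.5828     0.5953]
  [   0.3544     0.1417     1.2473]
x = (I − A)⁻¹ d = adj(I−A)·d / det(I−A), with det(I−A) = 0.529125:
  x_1 = (0.6375·125 + 0.2550·350 + 0.1275·400) / 0.529125 = 219.9375 / 0.529125 ≈ 415.66
  x_2 = (0.3300·125 + 0.8375·350 + 0.3150·400) / 0.529125 = 460.375 / 0.529125 ≈ 870.07
  x_3 = (0.1875·125 + 0.0750·350 + 0.6600·400) / 0.529125 = 313.6875 / 0.529125 ≈ 592.84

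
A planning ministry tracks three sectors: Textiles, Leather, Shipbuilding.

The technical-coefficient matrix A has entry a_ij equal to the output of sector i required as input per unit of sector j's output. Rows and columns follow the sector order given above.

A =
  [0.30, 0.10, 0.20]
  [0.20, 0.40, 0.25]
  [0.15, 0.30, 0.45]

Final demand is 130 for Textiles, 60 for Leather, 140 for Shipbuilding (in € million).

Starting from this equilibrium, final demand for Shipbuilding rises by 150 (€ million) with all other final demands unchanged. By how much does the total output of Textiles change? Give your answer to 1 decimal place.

Δx_1 = 162.6

I − A =
  [   0.70    -0.10    -0.20]
  [  -0.20     0.60    -0.25]
  [  -0.15    -0.30     0.55]
Cofactors of I−A, C_ij = (−1)^(i+j)·(minor ij) (rows/columns in the sector order above):
  C_11 = (0.60)(0.55) − (-0.25)(-0.30) = 0.2550
  C_12 = −[(-0.20)(0.55) − (-0.25)(-0.15)] = 0.1475
  C_13 = (-0.20)(-0.30) − (0.60)(-0.15) = 0.1500
  C_21 = −[(-0.10)(0.55) − (-0.20)(-0.30)] = 0.1150
  C_22 = (0.70)(0.55) − (-0.20)(-0.15) = 0.3550
  C_23 = −[(0.70)(-0.30) − (-0.10)(-0.15)] = 0.2250
  C_31 = (-0.10)(-0.25) − (-0.20)(0.60) = 0.1450
  C_32 = −[(0.70)(-0.25) − (-0.20)(-0.20)] = 0.2150
  C_33 = (0.70)(0.60) − (-0.10)(-0.20) = 0.4000
det(I−A) = Σ_j (I−A)_1j·C_1j = (0.70)(0.2550) + (-0.10)(0.1475) + (-0.20)(0.1500) = 0.13375
adj(I−A) = Cᵀ =
  [ 0.2550   0.1150   0.1450]
  [ 0.1475   0.3550   0.2150]
  [ 0.1500   0.2250   0.4000]
(I − A)⁻¹ = adj(I−A) / det(I−A) ≈
  [   1.9065     0.8598     1.0841]
  [   1.1028     2.6542     1.6075]
  [   1.1215     1.6822     2.9907]
Δx = (I − A)⁻¹ Δd with Δd having +150 in the Shipbuilding component and 0 elsewhere.
So Δx_1 = L_13 · (+150), where L_13 = adj(I−A)_13 / det(I−A) = 0.1450 / 0.13375.
Δx_1 = 0.1450 × (+150) / 0.13375 = 21.75 / 0.13375 ≈ 162.6.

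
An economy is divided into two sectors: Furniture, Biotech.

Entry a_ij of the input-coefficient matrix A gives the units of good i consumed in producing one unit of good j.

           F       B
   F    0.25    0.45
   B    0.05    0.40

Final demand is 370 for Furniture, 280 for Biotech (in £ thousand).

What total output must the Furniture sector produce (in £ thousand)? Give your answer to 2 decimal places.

I − A =
  [   0.75    -0.45]
  [  -0.05     0.60]
det(I−A) = (0.75)(0.60) − (-0.45)(-0.05) = 0.4275
adj(I−A) = [[0.60, 0.45], [0.05, 0.75]]
(I − A)⁻¹ = adj(I−A) / det(I−A) ≈
  [   1.4035     1.0526]
  [   0.1170     1.7544]
x = (I − A)⁻¹ d = adj(I−A)·d / det(I−A), with det(I−A) = 0.4275:
  x_F = (0.60·370 + 0.45·280) / 0.4275 = 348.00 / 0.4275 ≈ 814.04
  x_B = (0.05·370 + 0.75·280) / 0.4275 = 228.50 / 0.4275 ≈ 534.50

x_F = 814.04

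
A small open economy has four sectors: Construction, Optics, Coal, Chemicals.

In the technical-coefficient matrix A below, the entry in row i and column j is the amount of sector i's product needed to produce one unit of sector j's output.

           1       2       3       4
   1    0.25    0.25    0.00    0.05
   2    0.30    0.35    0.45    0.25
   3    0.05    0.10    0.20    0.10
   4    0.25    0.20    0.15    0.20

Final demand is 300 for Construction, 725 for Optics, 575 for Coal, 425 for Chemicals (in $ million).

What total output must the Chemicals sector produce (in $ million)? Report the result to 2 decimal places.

I − A =
  [   0.75    -0.25     0.00    -0.05]
  [  -0.30     0.65    -0.45    -0.25]
  [  -0.05    -0.10     0.80    -0.10]
  [  -0.25    -0.20    -0.15     0.80]
Compute the cofactors C_ij = (−1)^(i+j)·(3×3 minor ij) of I−A; the adjugate is their transpose:
adj(I−A) = Cᵀ =
  [ 0.317500   0.165000   0.108750   0.085000]
  [ 0.268625   0.458375   0.294750   0.196875]
  [ 0.076000   0.090500   0.265750   0.066250]
  [ 0.180625   0.183125   0.157500   0.290625]
det(I−A) = Σ_j (I−A)_1j·C_1j = (0.75)(0.317500) + (-0.25)(0.268625) + (0.00)(0.076000) + (-0.05)(0.180625) = 0.1619375
(I − A)⁻¹ = adj(I−A) / det(I−A) ≈
  [   1.9606     1.0189     0.6716     0.5249]
  [   1.6588     2.8306     1.8201     1.2157]
  [   0.4693     0.5589     1.6411     0.4091]
  [   1.1154     1.1308     0.9726     1.7947]
x = (I − A)⁻¹ d = adj(I−A)·d / det(I−A), with det(I−A) = 0.1619375:
  x_1 = (0.317500·300 + 0.165000·725 + 0.108750·575 + 0.085000·425) / 0.1619375 = 313.53125 / 0.1619375 ≈ 1936.13
  x_2 = (0.268625·300 + 0.458375·725 + 0.294750·575 + 0.196875·425) / 0.1619375 = 666.0625 / 0.1619375 ≈ 4113.08
  x_3 = (0.076000·300 + 0.090500·725 + 0.265750·575 + 0.066250·425) / 0.1619375 = 269.375 / 0.1619375 ≈ 1663.45
  x_4 = (0.180625·300 + 0.183125·725 + 0.157500·575 + 0.290625·425) / 0.1619375 = 401.03125 / 0.1619375 ≈ 2476.46

x_4 = 2476.46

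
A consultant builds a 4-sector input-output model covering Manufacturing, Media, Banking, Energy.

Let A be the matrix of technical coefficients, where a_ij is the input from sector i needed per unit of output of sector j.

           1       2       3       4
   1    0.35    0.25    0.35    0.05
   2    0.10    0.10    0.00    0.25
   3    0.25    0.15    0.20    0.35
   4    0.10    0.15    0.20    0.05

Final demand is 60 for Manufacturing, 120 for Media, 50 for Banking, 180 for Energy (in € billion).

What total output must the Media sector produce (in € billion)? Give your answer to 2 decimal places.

x_2 = 287.79

I − A =
  [   0.65    -0.25    -0.35    -0.05]
  [  -0.10     0.90     0.00    -0.25]
  [  -0.25    -0.15     0.80    -0.35]
  [  -0.10    -0.15    -0.20     0.95]
Compute the cofactors C_ij = (−1)^(i+j)·(3×3 minor ij) of I−A; the adjugate is their transpose:
adj(I−A) = Cᵀ =
  [ 0.583500   0.248250   0.307625   0.209375]
  [ 0.101500   0.346625   0.075500   0.124375]
  [ 0.259125   0.196000   0.496125   0.248000]
  [ 0.132000   0.122125   0.148750   0.364000]
det(I−A) = Σ_j (I−A)_1j·C_1j = (0.65)(0.583500) + (-0.25)(0.101500) + (-0.35)(0.259125) + (-0.05)(0.132000) = 0.25660625
(I − A)⁻¹ = adj(I−A) / det(I−A) ≈
  [   2.2739     0.9674     1.1988     0.8159]
  [   0.3955     1.3508     0.2942     0.4847]
  [   1.0098     0.7638     1.9334     0.9665]
  [   0.5144     0.4759     0.5797     1.4185]
x = (I − A)⁻¹ d = adj(I−A)·d / det(I−A), with det(I−A) = 0.25660625:
  x_1 = (0.583500·60 + 0.248250·120 + 0.307625·50 + 0.209375·180) / 0.25660625 = 117.86875 / 0.25660625 ≈ 459.34
  x_2 = (0.101500·60 + 0.346625·120 + 0.075500·50 + 0.124375·180) / 0.25660625 = 73.8475 / 0.25660625 ≈ 287.79
  x_3 = (0.259125·60 + 0.196000·120 + 0.496125·50 + 0.248000·180) / 0.25660625 = 108.51375 / 0.25660625 ≈ 422.88
  x_4 = (0.132000·60 + 0.122125·120 + 0.148750·50 + 0.364000·180) / 0.25660625 = 95.5325 / 0.25660625 ≈ 372.29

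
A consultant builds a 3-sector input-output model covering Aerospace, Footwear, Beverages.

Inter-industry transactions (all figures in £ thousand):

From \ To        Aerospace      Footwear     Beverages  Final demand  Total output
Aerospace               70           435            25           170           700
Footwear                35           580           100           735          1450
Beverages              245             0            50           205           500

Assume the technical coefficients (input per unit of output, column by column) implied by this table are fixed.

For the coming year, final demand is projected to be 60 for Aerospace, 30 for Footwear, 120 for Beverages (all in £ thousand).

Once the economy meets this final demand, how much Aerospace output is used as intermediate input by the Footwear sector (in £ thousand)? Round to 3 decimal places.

z_AF = 35.765

Technical coefficients a_ij = z_ij / X_j:
  a_AA = 70/700 = 0.10, a_FA = 35/700 = 0.05, a_BA = 245/700 = 0.35
  a_AF = 435/1450 = 0.30, a_FF = 580/1450 = 0.40, a_BF = 0/1450 = 0.00
  a_AB = 25/500 = 0.05, a_FB = 100/500 = 0.20, a_BB = 50/500 = 0.10
I − A =
  [   0.90    -0.30    -0.05]
  [  -0.05     0.60    -0.20]
  [  -0.35     0.00     0.90]
Cofactors of I−A, C_ij = (−1)^(i+j)·(minor ij) (rows/columns in the sector order above):
  C_11 = (0.60)(0.90) − (-0.20)(0.00) = 0.5400
  C_12 = −[(-0.05)(0.90) − (-0.20)(-0.35)] = 0.1150
  C_13 = (-0.05)(0.00) − (0.60)(-0.35) = 0.2100
  C_21 = −[(-0.30)(0.90) − (-0.05)(0.00)] = 0.2700
  C_22 = (0.90)(0.90) − (-0.05)(-0.35) = 0.7925
  C_23 = −[(0.90)(0.00) − (-0.30)(-0.35)] = 0.1050
  C_31 = (-0.30)(-0.20) − (-0.05)(0.60) = 0.0900
  C_32 = −[(0.90)(-0.20) − (-0.05)(-0.05)] = 0.1825
  C_33 = (0.90)(0.60) − (-0.30)(-0.05) = 0.5250
det(I−A) = Σ_j (I−A)_1j·C_1j = (0.90)(0.5400) + (-0.30)(0.1150) + (-0.05)(0.2100) = 0.4410
adj(I−A) = Cᵀ =
  [ 0.5400   0.2700   0.0900]
  [ 0.1150   0.7925   0.1825]
  [ 0.2100   0.1050   0.5250]
(I − A)⁻¹ = adj(I−A) / det(I−A) ≈
  [   1.2245     0.6122     0.2041]
  [   0.2608     1.7971     0.4138]
  [   0.4762     0.2381     1.1905]
First solve x = (I − A)⁻¹ d = adj(I−A)·d / det(I−A); in particular x_F = (0.1150·60 + 0.7925·30 + 0.1825·120) / 0.4410 = 52.575 / 0.4410 ≈ 119.21769.
Intermediate flow from A to F: z_AF = a_AF · x_F = 0.30 × 52.575 / 0.4410 = 15.7725 / 0.4410 ≈ 35.765.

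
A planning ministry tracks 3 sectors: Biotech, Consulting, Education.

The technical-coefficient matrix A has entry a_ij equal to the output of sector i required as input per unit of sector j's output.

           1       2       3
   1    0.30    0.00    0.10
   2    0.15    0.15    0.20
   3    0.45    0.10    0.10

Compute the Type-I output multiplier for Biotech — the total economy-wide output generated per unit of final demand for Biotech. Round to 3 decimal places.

m_1 = 2.839

I − A =
  [   0.70     0.00    -0.10]
  [  -0.15     0.85    -0.20]
  [  -0.45    -0.10     0.90]
Cofactors of I−A, C_ij = (−1)^(i+j)·(minor ij) (rows/columns in the sector order above):
  C_11 = (0.85)(0.90) − (-0.20)(-0.10) = 0.7450
  C_12 = −[(-0.15)(0.90) − (-0.20)(-0.45)] = 0.2250
  C_13 = (-0.15)(-0.10) − (0.85)(-0.45) = 0.3975
  C_21 = −[(0.00)(0.90) − (-0.10)(-0.10)] = 0.0100
  C_22 = (0.70)(0.90) − (-0.10)(-0.45) = 0.5850
  C_23 = −[(0.70)(-0.10) − (0.00)(-0.45)] = 0.0700
  C_31 = (0.00)(-0.20) − (-0.10)(0.85) = 0.0850
  C_32 = −[(0.70)(-0.20) − (-0.10)(-0.15)] = 0.1550
  C_33 = (0.70)(0.85) − (0.00)(-0.15) = 0.5950
det(I−A) = Σ_j (I−A)_1j·C_1j = (0.70)(0.7450) + (0.00)(0.2250) + (-0.10)(0.3975) = 0.48175
adj(I−A) = Cᵀ =
  [ 0.7450   0.0100   0.0850]
  [ 0.2250   0.5850   0.1550]
  [ 0.3975   0.0700   0.5950]
(I − A)⁻¹ = adj(I−A) / det(I−A) ≈
  [   1.5464     0.0208     0.1764]
  [   0.4670     1.2143     0.3217]
  [   0.8251     0.1453     1.2351]
The output multiplier for sector j is the column-j sum of the Leontief inverse (I − A)⁻¹ = adj(I−A) / det(I−A).
Column 1 of adj(I−A): (0.7450, 0.2250, 0.3975); det(I−A) = 0.48175.
m_1 = (0.7450 + 0.2250 + 0.3975) / 0.48175 = 1.3675 / 0.48175 ≈ 2.839.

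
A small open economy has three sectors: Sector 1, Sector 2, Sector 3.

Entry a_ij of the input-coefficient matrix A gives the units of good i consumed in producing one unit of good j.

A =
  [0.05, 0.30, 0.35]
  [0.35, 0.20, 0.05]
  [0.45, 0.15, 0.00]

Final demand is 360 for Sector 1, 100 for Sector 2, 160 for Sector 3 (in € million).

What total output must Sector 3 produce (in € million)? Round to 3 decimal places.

x_3 = 565.778

I − A =
  [   0.95    -0.30    -0.35]
  [  -0.35     0.80    -0.05]
  [  -0.45    -0.15     1.00]
Cofactors of I−A, C_ij = (−1)^(i+j)·(minor ij) (rows/columns in the sector order above):
  C_11 = (0.80)(1.00) − (-0.05)(-0.15) = 0.7925
  C_12 = −[(-0.35)(1.00) − (-0.05)(-0.45)] = 0.3725
  C_13 = (-0.35)(-0.15) − (0.80)(-0.45) = 0.4125
  C_21 = −[(-0.30)(1.00) − (-0.35)(-0.15)] = 0.3525
  C_22 = (0.95)(1.00) − (-0.35)(-0.45) = 0.7925
  C_23 = −[(0.95)(-0.15) − (-0.30)(-0.45)] = 0.2775
  C_31 = (-0.30)(-0.05) − (-0.35)(0.80) = 0.2950
  C_32 = −[(0.95)(-0.05) − (-0.35)(-0.35)] = 0.1700
  C_33 = (0.95)(0.80) − (-0.30)(-0.35) = 0.6550
det(I−A) = Σ_j (I−A)_1j·C_1j = (0.95)(0.7925) + (-0.30)(0.3725) + (-0.35)(0.4125) = 0.49675
adj(I−A) = Cᵀ =
  [ 0.7925   0.3525   0.2950]
  [ 0.3725   0.7925   0.1700]
  [ 0.4125   0.2775   0.6550]
(I − A)⁻¹ = adj(I−A) / det(I−A) ≈
  [   1.5954     0.7096     0.5939]
  [   0.7499     1.5954     0.3422]
  [   0.8304     0.5586     1.3186]
x = (I − A)⁻¹ d = adj(I−A)·d / det(I−A), with det(I−A) = 0.49675:
  x_1 = (0.7925·360 + 0.3525·100 + 0.2950·160) / 0.49675 = 367.75 / 0.49675 ≈ 740.312
  x_2 = (0.3725·360 + 0.7925·100 + 0.1700·160) / 0.49675 = 240.55 / 0.49675 ≈ 484.248
  x_3 = (0.4125·360 + 0.2775·100 + 0.6550·160) / 0.49675 = 281.05 / 0.49675 ≈ 565.778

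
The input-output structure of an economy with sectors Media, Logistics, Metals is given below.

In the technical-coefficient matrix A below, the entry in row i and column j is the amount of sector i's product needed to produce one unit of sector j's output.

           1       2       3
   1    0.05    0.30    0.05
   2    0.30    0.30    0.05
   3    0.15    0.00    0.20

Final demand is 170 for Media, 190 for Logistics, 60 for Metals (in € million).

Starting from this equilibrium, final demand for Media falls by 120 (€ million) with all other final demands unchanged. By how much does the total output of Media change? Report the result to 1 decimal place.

I − A =
  [   0.95    -0.30    -0.05]
  [  -0.30     0.70    -0.05]
  [  -0.15     0.00     0.80]
Cofactors of I−A, C_ij = (−1)^(i+j)·(minor ij) (rows/columns in the sector order above):
  C_11 = (0.70)(0.80) − (-0.05)(0.00) = 0.5600
  C_12 = −[(-0.30)(0.80) − (-0.05)(-0.15)] = 0.2475
  C_13 = (-0.30)(0.00) − (0.70)(-0.15) = 0.1050
  C_21 = −[(-0.30)(0.80) − (-0.05)(0.00)] = 0.2400
  C_22 = (0.95)(0.80) − (-0.05)(-0.15) = 0.7525
  C_23 = −[(0.95)(0.00) − (-0.30)(-0.15)] = 0.0450
  C_31 = (-0.30)(-0.05) − (-0.05)(0.70) = 0.0500
  C_32 = −[(0.95)(-0.05) − (-0.05)(-0.30)] = 0.0625
  C_33 = (0.95)(0.70) − (-0.30)(-0.30) = 0.5750
det(I−A) = Σ_j (I−A)_1j·C_1j = (0.95)(0.5600) + (-0.30)(0.2475) + (-0.05)(0.1050) = 0.4525
adj(I−A) = Cᵀ =
  [ 0.5600   0.2400   0.0500]
  [ 0.2475   0.7525   0.0625]
  [ 0.1050   0.0450   0.5750]
(I − A)⁻¹ = adj(I−A) / det(I−A) ≈
  [   1.2376     0.5304     0.1105]
  [   0.5470     1.6630     0.1381]
  [   0.2320     0.0994     1.2707]
Δx = (I − A)⁻¹ Δd with Δd having -120 in the Media component and 0 elsewhere.
So Δx_1 = L_11 · (-120), where L_11 = adj(I−A)_11 / det(I−A) = 0.5600 / 0.4525.
Δx_1 = 0.5600 × (-120) / 0.4525 = -67.20 / 0.4525 ≈ -148.5.

Δx_1 = -148.5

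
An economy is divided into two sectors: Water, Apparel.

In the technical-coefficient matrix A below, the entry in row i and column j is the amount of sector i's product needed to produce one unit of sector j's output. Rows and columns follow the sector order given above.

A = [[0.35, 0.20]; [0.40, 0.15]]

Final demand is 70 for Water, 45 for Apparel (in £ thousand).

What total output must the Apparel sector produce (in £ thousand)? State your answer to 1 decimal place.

I − A =
  [   0.65    -0.20]
  [  -0.40     0.85]
det(I−A) = (0.65)(0.85) − (-0.20)(-0.40) = 0.4725
adj(I−A) = [[0.85, 0.20], [0.40, 0.65]]
(I − A)⁻¹ = adj(I−A) / det(I−A) ≈
  [   1.7989     0.4233]
  [   0.8466     1.3757]
x = (I − A)⁻¹ d = adj(I−A)·d / det(I−A), with det(I−A) = 0.4725:
  x_W = (0.85·70 + 0.20·45) / 0.4725 = 68.50 / 0.4725 ≈ 145.0
  x_A = (0.40·70 + 0.65·45) / 0.4725 = 57.25 / 0.4725 ≈ 121.2

x_A = 121.2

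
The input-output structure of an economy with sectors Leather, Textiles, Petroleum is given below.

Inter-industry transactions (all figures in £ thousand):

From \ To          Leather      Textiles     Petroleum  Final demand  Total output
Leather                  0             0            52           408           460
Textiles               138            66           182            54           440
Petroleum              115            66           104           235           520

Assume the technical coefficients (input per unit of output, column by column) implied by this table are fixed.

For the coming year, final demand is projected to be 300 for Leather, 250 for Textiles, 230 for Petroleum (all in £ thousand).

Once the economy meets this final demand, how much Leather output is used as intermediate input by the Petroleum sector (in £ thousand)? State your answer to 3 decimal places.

z_LP = 51.558

Technical coefficients a_ij = z_ij / X_j:
  a_LL = 0/460 = 0.00, a_TL = 138/460 = 0.30, a_PL = 115/460 = 0.25
  a_LT = 0/440 = 0.00, a_TT = 66/440 = 0.15, a_PT = 66/440 = 0.15
  a_LP = 52/520 = 0.10, a_TP = 182/520 = 0.35, a_PP = 104/520 = 0.20
I − A =
  [   1.00     0.00    -0.10]
  [  -0.30     0.85    -0.35]
  [  -0.25    -0.15     0.80]
Cofactors of I−A, C_ij = (−1)^(i+j)·(minor ij) (rows/columns in the sector order above):
  C_11 = (0.85)(0.80) − (-0.35)(-0.15) = 0.6275
  C_12 = −[(-0.30)(0.80) − (-0.35)(-0.25)] = 0.3275
  C_13 = (-0.30)(-0.15) − (0.85)(-0.25) = 0.2575
  C_21 = −[(0.00)(0.80) − (-0.10)(-0.15)] = 0.0150
  C_22 = (1.00)(0.80) − (-0.10)(-0.25) = 0.7750
  C_23 = −[(1.00)(-0.15) − (0.00)(-0.25)] = 0.1500
  C_31 = (0.00)(-0.35) − (-0.10)(0.85) = 0.0850
  C_32 = −[(1.00)(-0.35) − (-0.10)(-0.30)] = 0.3800
  C_33 = (1.00)(0.85) − (0.00)(-0.30) = 0.8500
det(I−A) = Σ_j (I−A)_1j·C_1j = (1.00)(0.6275) + (0.00)(0.3275) + (-0.10)(0.2575) = 0.60175
adj(I−A) = Cᵀ =
  [ 0.6275   0.0150   0.0850]
  [ 0.3275   0.7750   0.3800]
  [ 0.2575   0.1500   0.8500]
(I − A)⁻¹ = adj(I−A) / det(I−A) ≈
  [   1.0428     0.0249     0.1413]
  [   0.5442     1.2879     0.6315]
  [   0.4279     0.2493     1.4125]
First solve x = (I − A)⁻¹ d = adj(I−A)·d / det(I−A); in particular x_P = (0.2575·300 + 0.1500·250 + 0.8500·230) / 0.60175 = 310.25 / 0.60175 ≈ 515.57956.
Intermediate flow from L to P: z_LP = a_LP · x_P = 0.10 × 310.25 / 0.60175 = 31.025 / 0.60175 ≈ 51.558.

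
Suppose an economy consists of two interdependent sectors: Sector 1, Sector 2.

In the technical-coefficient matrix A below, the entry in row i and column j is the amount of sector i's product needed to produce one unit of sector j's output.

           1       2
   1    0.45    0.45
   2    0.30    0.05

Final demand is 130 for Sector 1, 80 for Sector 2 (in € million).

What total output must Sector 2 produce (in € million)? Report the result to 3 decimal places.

I − A =
  [   0.55    -0.45]
  [  -0.30     0.95]
det(I−A) = (0.55)(0.95) − (-0.45)(-0.30) = 0.3875
adj(I−A) = [[0.95, 0.45], [0.30, 0.55]]
(I − A)⁻¹ = adj(I−A) / det(I−A) ≈
  [   2.4516     1.1613]
  [   0.7742     1.4194]
x = (I − A)⁻¹ d = adj(I−A)·d / det(I−A), with det(I−A) = 0.3875:
  x_1 = (0.95·130 + 0.45·80) / 0.3875 = 159.50 / 0.3875 ≈ 411.613
  x_2 = (0.30·130 + 0.55·80) / 0.3875 = 83.00 / 0.3875 ≈ 214.194

x_2 = 214.194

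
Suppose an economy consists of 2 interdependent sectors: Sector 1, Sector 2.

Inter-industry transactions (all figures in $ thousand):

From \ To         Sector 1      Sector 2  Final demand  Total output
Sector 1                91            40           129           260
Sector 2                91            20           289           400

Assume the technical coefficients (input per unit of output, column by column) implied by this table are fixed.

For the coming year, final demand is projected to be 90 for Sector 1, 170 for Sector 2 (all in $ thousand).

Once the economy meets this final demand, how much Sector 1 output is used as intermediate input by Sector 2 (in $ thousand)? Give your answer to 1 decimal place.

z_12 = 24.4

Technical coefficients a_ij = z_ij / X_j:
  a_11 = 91/260 = 0.35, a_21 = 91/260 = 0.35
  a_12 = 40/400 = 0.10, a_22 = 20/400 = 0.05
I − A =
  [   0.65    -0.10]
  [  -0.35     0.95]
det(I−A) = (0.65)(0.95) − (-0.10)(-0.35) = 0.5825
adj(I−A) = [[0.95, 0.10], [0.35, 0.65]]
(I − A)⁻¹ = adj(I−A) / det(I−A) ≈
  [   1.6309     0.1717]
  [   0.6009     1.1159]
First solve x = (I − A)⁻¹ d = adj(I−A)·d / det(I−A); in particular x_2 = (0.35·90 + 0.65·170) / 0.5825 = 142.00 / 0.5825 ≈ 243.777.
Intermediate flow from 1 to 2: z_12 = a_12 · x_2 = 0.10 × 142.00 / 0.5825 = 14.20 / 0.5825 ≈ 24.4.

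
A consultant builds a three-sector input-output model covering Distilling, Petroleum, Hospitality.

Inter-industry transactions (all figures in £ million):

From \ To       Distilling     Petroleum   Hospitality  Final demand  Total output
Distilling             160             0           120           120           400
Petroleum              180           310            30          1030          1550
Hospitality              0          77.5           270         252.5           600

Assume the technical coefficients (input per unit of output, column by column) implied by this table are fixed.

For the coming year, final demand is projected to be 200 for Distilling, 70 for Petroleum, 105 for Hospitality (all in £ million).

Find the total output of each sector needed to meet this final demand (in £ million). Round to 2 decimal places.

x_1 = 406.98, x_2 = 330.23, x_3 = 220.93

Technical coefficients a_ij = z_ij / X_j:
  a_11 = 160/400 = 0.40, a_21 = 180/400 = 0.45, a_31 = 0/400 = 0.00
  a_12 = 0/1550 = 0.00, a_22 = 310/1550 = 0.20, a_32 = 77.5/1550 = 0.05
  a_13 = 120/600 = 0.20, a_23 = 30/600 = 0.05, a_33 = 270/600 = 0.45
I − A =
  [   0.60     0.00    -0.20]
  [  -0.45     0.80    -0.05]
  [   0.00    -0.05     0.55]
Cofactors of I−A, C_ij = (−1)^(i+j)·(minor ij) (rows/columns in the sector order above):
  C_11 = (0.80)(0.55) − (-0.05)(-0.05) = 0.4375
  C_12 = −[(-0.45)(0.55) − (-0.05)(0.00)] = 0.2475
  C_13 = (-0.45)(-0.05) − (0.80)(0.00) = 0.0225
  C_21 = −[(0.00)(0.55) − (-0.20)(-0.05)] = 0.0100
  C_22 = (0.60)(0.55) − (-0.20)(0.00) = 0.3300
  C_23 = −[(0.60)(-0.05) − (0.00)(0.00)] = 0.0300
  C_31 = (0.00)(-0.05) − (-0.20)(0.80) = 0.1600
  C_32 = −[(0.60)(-0.05) − (-0.20)(-0.45)] = 0.1200
  C_33 = (0.60)(0.80) − (0.00)(-0.45) = 0.4800
det(I−A) = Σ_j (I−A)_1j·C_1j = (0.60)(0.4375) + (0.00)(0.2475) + (-0.20)(0.0225) = 0.2580
adj(I−A) = Cᵀ =
  [ 0.4375   0.0100   0.1600]
  [ 0.2475   0.3300   0.1200]
  [ 0.0225   0.0300   0.4800]
(I − A)⁻¹ = adj(I−A) / det(I−A) ≈
  [   1.6957     0.0388     0.6202]
  [   0.9593     1.2791     0.4651]
  [   0.0872     0.1163     1.8605]
x = (I − A)⁻¹ d = adj(I−A)·d / det(I−A), with det(I−A) = 0.2580:
  x_1 = (0.4375·200 + 0.0100·70 + 0.1600·105) / 0.2580 = 105.00 / 0.2580 ≈ 406.98
  x_2 = (0.2475·200 + 0.3300·70 + 0.1200·105) / 0.2580 = 85.20 / 0.2580 ≈ 330.23
  x_3 = (0.0225·200 + 0.0300·70 + 0.4800·105) / 0.2580 = 57.00 / 0.2580 ≈ 220.93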